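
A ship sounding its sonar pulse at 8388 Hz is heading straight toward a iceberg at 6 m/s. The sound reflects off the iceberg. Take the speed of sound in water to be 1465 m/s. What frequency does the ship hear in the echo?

The iceberg receives the sound from a moving source: f₁ = f₀ · v/(v − v_e) = 8388 × 1465/1459 ≈ 8422 Hz.
On the return leg the ship is a moving observer: f₂ = f₁ · (v + v_e)/v = 8422 × 1471/1465 ≈ 8457 Hz.

8457 Hz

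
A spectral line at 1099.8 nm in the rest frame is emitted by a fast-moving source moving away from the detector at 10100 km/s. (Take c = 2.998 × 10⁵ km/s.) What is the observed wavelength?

1137.5 nm

β = v/c = 10100/299800 = 0.0337.
Relativistic Doppler for wavelength: λ' = λ₀ · √((1 + β)/(1 − β)).
λ' = 1099.8 × √(1.0337/0.9663) = 1099.8 × 1.03428 ≈ 1137.5 nm.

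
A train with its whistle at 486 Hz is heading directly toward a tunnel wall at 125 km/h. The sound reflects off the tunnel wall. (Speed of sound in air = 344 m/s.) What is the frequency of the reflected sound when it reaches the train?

125 km/h = 34.72 m/s.
The tunnel wall receives the sound from a moving source: f₁ = f₀ · v/(v − v_e) = 486 × 344/309.28 ≈ 541 Hz.
On the return leg the train is a moving observer: f₂ = f₁ · (v + v_e)/v = 541 × 378.72/344 ≈ 595 Hz.
Equivalently f₂ = f₀ · (v + v_e)/(v − v_e).

595 Hz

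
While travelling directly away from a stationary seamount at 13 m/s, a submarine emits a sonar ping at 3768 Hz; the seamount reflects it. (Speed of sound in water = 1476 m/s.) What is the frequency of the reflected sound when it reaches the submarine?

The seamount receives the sound from a moving source: f₁ = f₀ · v/(v + v_e) = 3768 × 1476/1489 ≈ 3735 Hz.
On the return leg the submarine is a moving observer: f₂ = f₁ · (v − v_e)/v = 3735 × 1463/1476 ≈ 3702 Hz.
Equivalently f₂ = f₀ · (v − v_e)/(v + v_e).

3702 Hz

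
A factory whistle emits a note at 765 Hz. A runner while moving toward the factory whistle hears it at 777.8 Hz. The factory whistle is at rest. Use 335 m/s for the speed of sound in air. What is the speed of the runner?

f' = f · (v + v_o)/v ⇒ v_o = v · |f'/f − 1|.
v_o = 335 × |777.8/765 − 1| = 335 × 0.01673 ≈ 5.6 m/s.

5.6 m/s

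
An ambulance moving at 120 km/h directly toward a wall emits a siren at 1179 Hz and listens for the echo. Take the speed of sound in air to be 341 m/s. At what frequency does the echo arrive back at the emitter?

120 km/h = 33.33 m/s.
The wall receives the sound from a moving source: f₁ = f₀ · v/(v − v_e) = 1179 × 341/307.67 ≈ 1307 Hz.
On the return leg the ambulance is a moving observer: f₂ = f₁ · (v + v_e)/v = 1307 × 374.33/341 ≈ 1434 Hz.

1434 Hz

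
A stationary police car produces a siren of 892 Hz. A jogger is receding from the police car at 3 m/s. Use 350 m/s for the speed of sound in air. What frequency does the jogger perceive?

884 Hz

Only the observer moves, away from the source, so f' = f · (v − v_o)/v.
f' = 892 × (350 − 3)/350 = 892 × 347/350 ≈ 884 Hz.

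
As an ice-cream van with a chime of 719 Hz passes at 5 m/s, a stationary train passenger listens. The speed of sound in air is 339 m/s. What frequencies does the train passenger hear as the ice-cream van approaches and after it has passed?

Approaching: f₁ = f · v/(v − v_s) = 719 × 339/334 ≈ 730 Hz.
Receding: f₂ = f · v/(v + v_s) = 719 × 339/344 ≈ 709 Hz.

730 Hz approaching; 709 Hz receding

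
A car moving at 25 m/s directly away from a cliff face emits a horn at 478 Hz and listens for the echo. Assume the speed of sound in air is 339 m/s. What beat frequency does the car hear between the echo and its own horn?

The cliff face receives the sound from a moving source: f₁ = f₀ · v/(v + v_e) = 478 × 339/364 ≈ 445.2 Hz.
On the return leg the car is a moving observer: f₂ = f₁ · (v − v_e)/v = 445.2 × 314/339 ≈ 412.3 Hz.
Equivalently f₂ = f₀ · (v − v_e)/(v + v_e).
Beat against the emitted tone: |f₂ − f₀| = 2v_e·f₀/(v + v_e) = 2 × 25 × 478/364 ≈ 66 Hz.

66 Hz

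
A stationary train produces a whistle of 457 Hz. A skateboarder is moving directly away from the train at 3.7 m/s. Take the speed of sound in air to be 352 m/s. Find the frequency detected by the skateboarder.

Only the observer moves, away from the source, so f' = f · (v − v_o)/v.
f' = 457 × (352 − 3.7)/352 = 457 × 348.3/352 ≈ 452 Hz.

452 Hz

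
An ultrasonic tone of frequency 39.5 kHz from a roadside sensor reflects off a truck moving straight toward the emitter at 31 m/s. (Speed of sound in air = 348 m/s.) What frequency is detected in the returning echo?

At the truck (a moving observer), f₁ = f₀ · (v + u)/v = 39.5 × 379/348 ≈ 43.0 kHz.
On reflection it acts as a source moving toward the stationary detector: f₂ = f₁ · v/(v − u) = 43.0 × 348/317 ≈ 47.2 kHz.
Equivalently f₂ = f₀ · (v + u)/(v − u).

47.2 kHz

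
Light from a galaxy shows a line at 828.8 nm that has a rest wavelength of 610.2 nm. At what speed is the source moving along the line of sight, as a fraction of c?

0.297c

λ'/λ₀ = 1.3582 > 1 (redshift), so the source is receding.
λ'/λ₀ = √((1 + β)/(1 − β)) for a receding source ⇒ β = (r² − 1)/(r² + 1) with r = λ'/λ₀.
β = (1.8448 − 1)/(1.8448 + 1) ≈ 0.297.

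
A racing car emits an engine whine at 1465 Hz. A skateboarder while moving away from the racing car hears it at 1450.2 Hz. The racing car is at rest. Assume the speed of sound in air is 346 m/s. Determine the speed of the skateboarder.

f' = f · (v − v_o)/v ⇒ v_o = v · |f'/f − 1|.
v_o = 346 × |1450.2/1465 − 1| = 346 × 0.0101 ≈ 3.5 m/s.

3.5 m/s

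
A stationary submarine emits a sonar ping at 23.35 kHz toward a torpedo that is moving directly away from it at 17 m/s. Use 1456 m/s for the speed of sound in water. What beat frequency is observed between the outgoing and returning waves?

At the torpedo (a moving observer), f₁ = f₀ · (v − u)/v = 23.35 × 1439/1456 ≈ 23.077 kHz.
On reflection it acts as a source moving away from the stationary detector: f₂ = f₁ · v/(v + u) = 23.077 × 1456/1473 ≈ 22.811 kHz.
Beat frequency (with f₀ = 23350 Hz): |f₂ − f₀| = 2u·f₀/(v + u) = 2 × 17 × 23350/1473 ≈ 539 Hz.

539 Hz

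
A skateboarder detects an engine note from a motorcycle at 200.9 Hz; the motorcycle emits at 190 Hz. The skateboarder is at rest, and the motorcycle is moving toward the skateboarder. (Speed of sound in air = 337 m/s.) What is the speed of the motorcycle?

f' = f · v/(v − v_s) ⇒ v_s = v · |1 − f/f'|.
v_s = 337 × |1 − 190/200.9| = 337 × 0.05426 ≈ 18.3 m/s.

18.3 m/s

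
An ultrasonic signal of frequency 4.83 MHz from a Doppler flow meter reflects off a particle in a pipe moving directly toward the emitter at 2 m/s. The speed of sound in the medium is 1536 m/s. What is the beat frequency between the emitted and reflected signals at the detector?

12595 Hz

The particle in a pipe first receives the wave as a moving observer: f₁ = f₀ · (v + u)/v = 4.83 × (1536 + 2)/1536 ≈ 4.83629 MHz.
The reflection then acts as a moving source: f₂ = f₁ · v/(v − u) ≈ 4.84259 MHz.
Equivalently f₂ = f₀ · (v + u)/(v − u).
Beat frequency (with f₀ = 4830000 Hz): |f₂ − f₀| = 2u·f₀/(v − u) = 2 × 2 × 4830000/1534 ≈ 12595 Hz.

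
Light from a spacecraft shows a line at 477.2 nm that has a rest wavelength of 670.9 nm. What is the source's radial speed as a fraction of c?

λ'/λ₀ = 0.7113 < 1 (blueshift), so the source is approaching.
λ'/λ₀ = √((1 − β)/(1 + β)) for an approaching source ⇒ β = (1 − r²)/(1 + r²) with r = λ'/λ₀.
β = (1 − 0.5059)/(1 + 0.5059) ≈ 0.328.

0.328c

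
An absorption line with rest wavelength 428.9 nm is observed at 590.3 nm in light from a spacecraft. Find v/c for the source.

0.309c

λ'/λ₀ = 1.3763 > 1 (redshift), so the source is receding.
λ'/λ₀ = √((1 + β)/(1 − β)) for a receding source ⇒ β = (r² − 1)/(r² + 1) with r = λ'/λ₀.
β = (1.8942 − 1)/(1.8942 + 1) ≈ 0.309.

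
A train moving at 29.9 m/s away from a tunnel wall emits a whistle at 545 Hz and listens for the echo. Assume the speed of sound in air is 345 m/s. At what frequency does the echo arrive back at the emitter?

The tunnel wall receives the sound from a moving source: f₁ = f₀ · v/(v + v_e) = 545 × 345/374.9 ≈ 502 Hz.
On the return leg the train is a moving observer: f₂ = f₁ · (v − v_e)/v = 502 × 315.1/345 ≈ 458 Hz.

458 Hz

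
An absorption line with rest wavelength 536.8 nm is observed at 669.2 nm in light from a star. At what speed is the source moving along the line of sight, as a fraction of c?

λ'/λ₀ = 1.2466 > 1 (redshift), so the source is receding.
λ'/λ₀ = √((1 + β)/(1 − β)) for a receding source ⇒ β = (r² − 1)/(r² + 1) with r = λ'/λ₀.
β = (1.5541 − 1)/(1.5541 + 1) ≈ 0.217.

0.217c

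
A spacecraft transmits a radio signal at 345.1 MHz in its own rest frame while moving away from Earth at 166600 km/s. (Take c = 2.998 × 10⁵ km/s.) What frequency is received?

β = v/c = 166600/299800 = 0.5557.
Relativistic Doppler for frequency: f' = f₀ · √((1 − β)/(1 + β)).
f' = 345.1 × √(0.4443/1.5557) = 345.1 × 0.53441 ≈ 184.4 MHz.

184.4 MHz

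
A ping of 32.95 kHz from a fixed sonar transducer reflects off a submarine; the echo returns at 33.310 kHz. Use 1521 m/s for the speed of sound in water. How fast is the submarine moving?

8.3 m/s

Double Doppler shift off a moving reflector: f₂ = f₀ · (v + u)/(v − u) (u > 0 toward emitter).
Rearranging, u = v · (f₂ − f₀)/(f₂ + f₀) = 1521 × 0.360/66.260 ≈ 8.3 m/s.
So the submarine is moving at 8.3 m/s toward the emitter.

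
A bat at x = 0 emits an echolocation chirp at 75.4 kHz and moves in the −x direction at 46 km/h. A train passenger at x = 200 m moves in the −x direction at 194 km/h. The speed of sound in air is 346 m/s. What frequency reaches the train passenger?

46 km/h = 12.78 m/s; 194 km/h = 53.89 m/s.
The observer lies on the +x side, so the source is heading away from the observer and the observer is heading toward the source.
Both move, so f' = f · (v + v_o)/(v + v_s).
f' = 75.4 × (346 + 53.89)/(346 + 12.78) = 75.4 × 399.89/358.78 ≈ 84.0 kHz.

84.0 kHz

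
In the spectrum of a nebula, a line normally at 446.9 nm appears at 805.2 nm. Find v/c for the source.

0.529c

λ'/λ₀ = 1.8017 > 1 (redshift), so the source is receding.
λ'/λ₀ = √((1 + β)/(1 − β)) for a receding source ⇒ β = (r² − 1)/(r² + 1) with r = λ'/λ₀.
β = (3.2463 − 1)/(3.2463 + 1) ≈ 0.529.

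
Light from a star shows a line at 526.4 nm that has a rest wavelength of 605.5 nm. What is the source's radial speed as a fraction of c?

0.139c

λ'/λ₀ = 0.8694 < 1 (blueshift), so the source is approaching.
λ'/λ₀ = √((1 − β)/(1 + β)) for an approaching source ⇒ β = (1 − r²)/(1 + r²) with r = λ'/λ₀.
β = (1 − 0.7558)/(1 + 0.7558) ≈ 0.139.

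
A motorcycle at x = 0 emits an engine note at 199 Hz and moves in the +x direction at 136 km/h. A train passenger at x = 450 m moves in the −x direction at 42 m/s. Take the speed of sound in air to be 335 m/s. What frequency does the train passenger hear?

136 km/h = 37.78 m/s.
The observer lies on the +x side, so the source is heading toward the observer and the observer is heading toward the source.
Both move, so f' = f · (v + v_o)/(v − v_s).
f' = 199 × (335 + 42)/(335 − 37.78) = 199 × 377/297.22 ≈ 252 Hz.

252 Hz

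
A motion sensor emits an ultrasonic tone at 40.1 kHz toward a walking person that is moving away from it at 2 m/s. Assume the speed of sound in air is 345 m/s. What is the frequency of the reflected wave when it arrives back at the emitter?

39.6 kHz

At the walking person (a moving observer), f₁ = f₀ · (v − u)/v = 40.1 × 343/345 ≈ 39.9 kHz.
The reflection then acts as a moving source: f₂ = f₁ · v/(v + u) ≈ 39.6 kHz.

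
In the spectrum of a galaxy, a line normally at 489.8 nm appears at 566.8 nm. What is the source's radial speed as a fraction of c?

λ'/λ₀ = 1.1572 > 1 (redshift), so the source is receding.
λ'/λ₀ = √((1 + β)/(1 − β)) for a receding source ⇒ β = (r² − 1)/(r² + 1) with r = λ'/λ₀.
β = (1.3391 − 1)/(1.3391 + 1) ≈ 0.145.

0.145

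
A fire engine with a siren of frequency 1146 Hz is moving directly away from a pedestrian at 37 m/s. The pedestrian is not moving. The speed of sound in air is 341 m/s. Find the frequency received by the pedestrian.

1034 Hz

Moving source, stationary observer: f' = f · v/(v + v_s) since the source is receding.
f' = 1146 × 341/(341 + 37) = 1146 × 341/378 ≈ 1034 Hz.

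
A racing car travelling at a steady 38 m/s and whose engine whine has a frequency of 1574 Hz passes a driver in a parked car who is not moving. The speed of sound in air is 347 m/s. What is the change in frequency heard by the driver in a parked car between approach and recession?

349 Hz

Approaching: f₁ = f · v/(v − v_s) = 1574 × 347/309 ≈ 1768 Hz.
Receding: f₂ = f · v/(v + v_s) = 1574 × 347/385 ≈ 1419 Hz.
Drop: f₁ − f₂ = 2f·v·v_s/(v² − v_s²) = 2 × 1574 × 347 × 38/(347² − 38²) ≈ 349 Hz.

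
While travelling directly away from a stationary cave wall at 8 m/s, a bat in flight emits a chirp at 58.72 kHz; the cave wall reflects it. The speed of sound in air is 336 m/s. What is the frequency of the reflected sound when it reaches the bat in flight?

56.0 kHz

The cave wall receives the sound from a moving source: f₁ = f₀ · v/(v + v_e) = 58.72 × 336/344 ≈ 57.4 kHz.
On the return leg the bat in flight is a moving observer: f₂ = f₁ · (v − v_e)/v = 57.4 × 328/336 ≈ 56.0 kHz.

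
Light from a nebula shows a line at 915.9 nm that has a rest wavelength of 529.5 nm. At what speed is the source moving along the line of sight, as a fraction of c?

λ'/λ₀ = 1.7297 > 1 (redshift), so the source is receding.
λ'/λ₀ = √((1 + β)/(1 − β)) for a receding source ⇒ β = (r² − 1)/(r² + 1) with r = λ'/λ₀.
β = (2.9920 − 1)/(2.9920 + 1) ≈ 0.499.

0.499c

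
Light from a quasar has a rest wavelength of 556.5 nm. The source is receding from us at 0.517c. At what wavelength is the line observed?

986.2 nm

Relativistic Doppler for wavelength: λ' = λ₀ · √((1 + β)/(1 − β)).
λ' = 556.5 × √(1.5170/0.4830) = 556.5 × 1.77223 ≈ 986.2 nm.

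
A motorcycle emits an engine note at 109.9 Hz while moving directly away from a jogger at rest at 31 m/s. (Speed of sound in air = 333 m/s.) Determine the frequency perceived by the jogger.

101 Hz

With the source moving away from a stationary observer, f' = f · v/(v + v_s).
f' = 109.9 × 333/(333 + 31) = 109.9 × 333/364 ≈ 101 Hz.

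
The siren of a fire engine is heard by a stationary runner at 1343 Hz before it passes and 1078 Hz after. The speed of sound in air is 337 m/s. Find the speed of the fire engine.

f₁/f₂ = (v + v_s)/(v − v_s), so v_s = v · (f₁ − f₂)/(f₁ + f₂).
v_s = 337 × (1343 − 1078)/(1343 + 1078) = 337 × 265/2421 ≈ 37 m/s.

37 m/s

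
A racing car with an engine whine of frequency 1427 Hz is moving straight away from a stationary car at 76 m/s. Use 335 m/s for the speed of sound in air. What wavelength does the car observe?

With the source moving away from a stationary observer, f' = f · v/(v + v_s).
f' = 1427 × 335/(335 + 76) ≈ 1163 Hz.
λ' = v/f' = 335/1163.13 ≈ 28.8 cm.

28.8 cm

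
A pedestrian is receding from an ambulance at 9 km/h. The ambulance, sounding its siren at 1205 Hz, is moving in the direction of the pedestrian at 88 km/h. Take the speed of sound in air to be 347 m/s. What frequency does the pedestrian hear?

88 km/h = 24.44 m/s; 9 km/h = 2.5 m/s.
Both move, so f' = f · (v − v_o)/(v − v_s).
f' = 1205 × (347 − 2.5)/(347 − 24.44) = 1205 × 344.5/322.56 ≈ 1287 Hz.

1287 Hz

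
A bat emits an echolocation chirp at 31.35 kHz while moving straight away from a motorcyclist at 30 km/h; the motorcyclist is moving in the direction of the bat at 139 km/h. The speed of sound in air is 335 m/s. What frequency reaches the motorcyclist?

34.1 kHz

30 km/h = 8.333 m/s; 139 km/h = 38.61 m/s.
Both move, so f' = f · (v + v_o)/(v + v_s).
f' = 31.35 × (335 + 38.61)/(335 + 8.333) = 31.35 × 373.61/343.33 ≈ 34.1 kHz.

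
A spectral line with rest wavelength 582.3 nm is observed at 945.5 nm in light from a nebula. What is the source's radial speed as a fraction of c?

0.450c

λ'/λ₀ = 1.6237 > 1 (redshift), so the source is receding.
λ'/λ₀ = √((1 + β)/(1 − β)) for a receding source ⇒ β = (r² − 1)/(r² + 1) with r = λ'/λ₀.
β = (2.6365 − 1)/(2.6365 + 1) ≈ 0.450.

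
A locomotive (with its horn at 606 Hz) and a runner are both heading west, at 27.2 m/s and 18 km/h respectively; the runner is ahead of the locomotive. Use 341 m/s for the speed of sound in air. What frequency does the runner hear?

18 km/h = 5 m/s.
The runner is ahead, so the locomotive is moving toward it while the runner is moving away from the locomotive.
With source approaching and observer receding, f' = f · (v − v_o)/(v − v_s).
f' = 606 × (341 − 5)/(341 − 27.2) = 606 × 336/313.8 ≈ 649 Hz.

649 Hz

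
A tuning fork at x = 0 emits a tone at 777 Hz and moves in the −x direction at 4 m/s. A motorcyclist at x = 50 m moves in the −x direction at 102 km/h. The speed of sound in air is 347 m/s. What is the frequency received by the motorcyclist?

102 km/h = 28.33 m/s.
The observer lies on the +x side, so the source is heading away from the observer and the observer is heading toward the source.
With source receding and observer approaching, f' = f · (v + v_o)/(v + v_s).
f' = 777 × (347 + 28.33)/(347 + 4) = 777 × 375.33/351 ≈ 831 Hz.

831 Hz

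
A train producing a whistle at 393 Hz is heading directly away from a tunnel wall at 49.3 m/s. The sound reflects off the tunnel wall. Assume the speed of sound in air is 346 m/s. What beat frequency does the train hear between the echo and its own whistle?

The tunnel wall receives the sound from a moving source: f₁ = f₀ · v/(v + v_e) = 393 × 346/395.3 ≈ 344.0 Hz.
On the return leg the train is a moving observer: f₂ = f₁ · (v − v_e)/v = 344.0 × 296.7/346 ≈ 295.0 Hz.
Beat against the emitted tone: |f₂ − f₀| = 2v_e·f₀/(v + v_e) = 2 × 49.3 × 393/395.3 ≈ 98 Hz.

98 Hz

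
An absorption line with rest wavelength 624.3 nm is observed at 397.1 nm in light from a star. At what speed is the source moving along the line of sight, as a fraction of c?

λ'/λ₀ = 0.6361 < 1 (blueshift), so the source is approaching.
λ'/λ₀ = √((1 − β)/(1 + β)) for an approaching source ⇒ β = (1 − r²)/(1 + r²) with r = λ'/λ₀.
β = (1 − 0.4046)/(1 + 0.4046) ≈ 0.424.

0.424c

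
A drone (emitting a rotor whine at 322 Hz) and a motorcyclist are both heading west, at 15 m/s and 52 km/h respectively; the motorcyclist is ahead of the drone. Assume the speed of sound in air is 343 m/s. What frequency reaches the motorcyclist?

323 Hz

52 km/h = 14.44 m/s.
The motorcyclist is ahead, so the drone is moving toward it while the motorcyclist is moving away from the drone.
With source approaching and observer receding, f' = f · (v − v_o)/(v − v_s).
f' = 322 × (343 − 14.44)/(343 − 15) = 322 × 328.56/328 ≈ 323 Hz.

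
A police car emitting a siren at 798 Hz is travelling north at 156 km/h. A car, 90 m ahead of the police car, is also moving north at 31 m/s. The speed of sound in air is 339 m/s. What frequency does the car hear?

831 Hz

156 km/h = 43.33 m/s.
The car is ahead, so the police car is moving toward it while the car is moving away from the police car.
Both move, so f' = f · (v − v_o)/(v − v_s).
f' = 798 × (339 − 31)/(339 − 43.33) = 798 × 308/295.67 ≈ 831 Hz.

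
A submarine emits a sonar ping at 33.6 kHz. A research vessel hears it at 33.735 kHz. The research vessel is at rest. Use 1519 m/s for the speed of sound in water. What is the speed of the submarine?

6.1 m/s

f' > f, so the submarine is approaching.
f' = f · v/(v − v_s) ⇒ v_s = v · |1 − f/f'|.
v_s = 1519 × |1 − 33.6/33.735| = 1519 × 0.004002 ≈ 6.1 m/s.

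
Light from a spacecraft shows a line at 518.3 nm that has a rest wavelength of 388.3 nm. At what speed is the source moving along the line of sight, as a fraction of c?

λ'/λ₀ = 1.3348 > 1 (redshift), so the source is receding.
λ'/λ₀ = √((1 + β)/(1 − β)) for a receding source ⇒ β = (r² − 1)/(r² + 1) with r = λ'/λ₀.
β = (1.7817 − 1)/(1.7817 + 1) ≈ 0.281.

0.281c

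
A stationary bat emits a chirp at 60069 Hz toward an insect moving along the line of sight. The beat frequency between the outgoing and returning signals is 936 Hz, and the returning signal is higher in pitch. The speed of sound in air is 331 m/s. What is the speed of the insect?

2.56 m/s

Double Doppler shift off a moving reflector: f₂ = f₀ · (v + u)/(v − u) (u > 0 toward emitter).
Returning signal is higher, so f₂ = f₀ + Δf = 60069 + 936 = 61005 Hz.
Rearranging, u = v · (f₂ − f₀)/(f₂ + f₀) = 331 × 936/121074 ≈ 2.56 m/s.
So the insect is moving at 2.56 m/s toward the emitter.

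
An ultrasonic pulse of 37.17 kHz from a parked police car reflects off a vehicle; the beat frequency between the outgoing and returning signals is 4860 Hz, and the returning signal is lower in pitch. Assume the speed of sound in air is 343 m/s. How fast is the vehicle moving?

Double Doppler shift off a moving reflector: f₂ = f₀ · (v + u)/(v − u) (u > 0 toward emitter).
Returning signal is lower, so f₂ = f₀ − Δf = 37170 − 4860 = 32310 Hz.
Rearranging, u = v · (f₂ − f₀)/(f₂ + f₀) = 343 × -4860/69480 ≈ -24.0 m/s.
So the vehicle is moving at 24.0 m/s away from the emitter.

24.0 m/s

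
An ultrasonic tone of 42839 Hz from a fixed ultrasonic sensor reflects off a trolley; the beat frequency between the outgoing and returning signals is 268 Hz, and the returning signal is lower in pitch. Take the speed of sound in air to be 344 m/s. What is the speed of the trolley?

Double Doppler shift off a moving reflector: f₂ = f₀ · (v + u)/(v − u) (u > 0 toward emitter).
Returning signal is lower, so f₂ = f₀ − Δf = 42839 − 268 = 42571 Hz.
Rearranging, u = v · (f₂ − f₀)/(f₂ + f₀) = 344 × -268/85410 ≈ -1.08 m/s.
So the trolley is moving at 1.08 m/s away from the emitter.

1.08 m/s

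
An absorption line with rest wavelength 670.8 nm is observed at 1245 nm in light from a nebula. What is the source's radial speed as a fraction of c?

λ'/λ₀ = 1.8560 > 1 (redshift), so the source is receding.
λ'/λ₀ = √((1 + β)/(1 − β)) for a receding source ⇒ β = (r² − 1)/(r² + 1) with r = λ'/λ₀.
β = (3.4447 − 1)/(3.4447 + 1) ≈ 0.550.

0.550c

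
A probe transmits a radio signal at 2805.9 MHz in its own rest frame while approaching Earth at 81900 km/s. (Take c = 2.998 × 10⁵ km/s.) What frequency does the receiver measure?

3713.7 MHz

β = v/c = 81900/299800 = 0.2732.
Relativistic Doppler for frequency: f' = f₀ · √((1 + β)/(1 − β)).
f' = 2805.9 × √(1.2732/0.7268) = 2805.9 × 1.32353 ≈ 3713.7 MHz.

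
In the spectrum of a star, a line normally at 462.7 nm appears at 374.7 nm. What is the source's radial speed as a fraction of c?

0.208c

λ'/λ₀ = 0.8098 < 1 (blueshift), so the source is approaching.
λ'/λ₀ = √((1 − β)/(1 + β)) for an approaching source ⇒ β = (1 − r²)/(1 + r²) with r = λ'/λ₀.
β = (1 − 0.6558)/(1 + 0.6558) ≈ 0.208.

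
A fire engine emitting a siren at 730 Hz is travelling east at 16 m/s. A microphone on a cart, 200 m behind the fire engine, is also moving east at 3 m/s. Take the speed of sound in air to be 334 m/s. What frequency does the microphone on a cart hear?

The microphone on a cart is behind, so the fire engine is moving away from it while the microphone on a cart is moving toward the fire engine.
With source receding and observer approaching, f' = f · (v + v_o)/(v + v_s).
f' = 730 × (334 + 3)/(334 + 16) = 730 × 337/350 ≈ 703 Hz.

703 Hz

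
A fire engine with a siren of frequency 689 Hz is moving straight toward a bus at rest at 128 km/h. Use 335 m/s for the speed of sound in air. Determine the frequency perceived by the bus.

128 km/h = 35.56 m/s.
Moving source, stationary observer: f' = f · v/(v − v_s) since the source is approaching.
f' = 689 × 335/(335 − 35.56) = 689 × 335/299.4 ≈ 771 Hz.

771 Hz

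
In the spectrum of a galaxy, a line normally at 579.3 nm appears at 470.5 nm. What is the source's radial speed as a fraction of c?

0.205c

λ'/λ₀ = 0.8122 < 1 (blueshift), so the source is approaching.
λ'/λ₀ = √((1 − β)/(1 + β)) for an approaching source ⇒ β = (1 − r²)/(1 + r²) with r = λ'/λ₀.
β = (1 − 0.6596)/(1 + 0.6596) ≈ 0.205.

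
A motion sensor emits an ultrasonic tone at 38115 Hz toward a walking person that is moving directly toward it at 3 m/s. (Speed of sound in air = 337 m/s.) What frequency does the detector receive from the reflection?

38800 Hz

The walking person first receives the wave as a moving observer: f₁ = f₀ · (v + u)/v = 38115 × (337 + 3)/337 ≈ 38454 Hz.
On reflection it acts as a source moving toward the stationary detector: f₂ = f₁ · v/(v − u) = 38454 × 337/334 ≈ 38800 Hz.
Equivalently f₂ = f₀ · (v + u)/(v − u).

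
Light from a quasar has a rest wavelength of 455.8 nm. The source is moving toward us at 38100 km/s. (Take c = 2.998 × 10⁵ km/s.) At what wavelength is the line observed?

401.1 nm

β = v/c = 38100/299800 = 0.1271.
Relativistic Doppler for wavelength: λ' = λ₀ · √((1 − β)/(1 + β)).
λ' = 455.8 × √(0.8729/1.1271) = 455.8 × 0.88005 ≈ 401.1 nm.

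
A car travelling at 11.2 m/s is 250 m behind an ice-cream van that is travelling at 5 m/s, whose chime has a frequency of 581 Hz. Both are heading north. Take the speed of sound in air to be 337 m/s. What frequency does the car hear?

592 Hz

The car is behind, so the ice-cream van is moving away from it while the car is moving toward the ice-cream van.
Both move, so f' = f · (v + v_o)/(v + v_s).
f' = 581 × (337 + 11.2)/(337 + 5) = 581 × 348.2/342 ≈ 592 Hz.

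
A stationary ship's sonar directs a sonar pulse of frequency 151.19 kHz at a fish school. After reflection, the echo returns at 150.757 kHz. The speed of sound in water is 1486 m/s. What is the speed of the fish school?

2.13 m/s

Double Doppler shift off a moving reflector: f₂ = f₀ · (v + u)/(v − u) (u > 0 toward emitter).
Rearranging, u = v · (f₂ − f₀)/(f₂ + f₀) = 1486 × -0.433/301.947 ≈ -2.13 m/s.
So the fish school is moving at 2.13 m/s away from the emitter.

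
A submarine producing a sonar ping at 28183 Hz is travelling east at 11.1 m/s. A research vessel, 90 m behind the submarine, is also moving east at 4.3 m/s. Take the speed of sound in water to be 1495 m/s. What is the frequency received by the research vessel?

28056 Hz

The research vessel is behind, so the submarine is moving away from it while the research vessel is moving toward the submarine.
General Doppler shift: f' = f · (v + v_o)/(v + v_s).
f' = 28183 × (1495 + 4.3)/(1495 + 11.1) = 28183 × 1499.3/1506.1 ≈ 28056 Hz.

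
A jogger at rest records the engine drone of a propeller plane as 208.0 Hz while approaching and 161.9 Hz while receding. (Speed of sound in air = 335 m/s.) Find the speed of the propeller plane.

f₁/f₂ = (v + v_s)/(v − v_s), so v_s = v · (f₁ − f₂)/(f₁ + f₂).
v_s = 335 × (208.0 − 161.9)/(208.0 + 161.9) = 335 × 46.1/369.9 ≈ 42 m/s.

42 m/s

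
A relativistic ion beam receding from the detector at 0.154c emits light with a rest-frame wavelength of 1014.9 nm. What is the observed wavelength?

Relativistic Doppler for wavelength: λ' = λ₀ · √((1 + β)/(1 − β)).
λ' = 1014.9 × √(1.1540/0.8460) = 1014.9 × 1.16793 ≈ 1185.3 nm.

1185.3 nm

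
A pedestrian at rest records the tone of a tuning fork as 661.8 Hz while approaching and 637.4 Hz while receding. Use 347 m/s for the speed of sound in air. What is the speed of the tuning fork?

6.5 m/s

f₁/f₂ = (v + v_s)/(v − v_s), so v_s = v · (f₁ − f₂)/(f₁ + f₂).
v_s = 347 × (661.8 − 637.4)/(661.8 + 637.4) = 347 × 24.4/1299.2 ≈ 6.5 m/s.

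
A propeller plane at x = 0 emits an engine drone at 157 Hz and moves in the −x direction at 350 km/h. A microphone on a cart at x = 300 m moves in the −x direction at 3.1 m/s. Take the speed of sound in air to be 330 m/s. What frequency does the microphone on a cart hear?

122 Hz

350 km/h = 97.22 m/s.
The observer lies on the +x side, so the source is heading away from the observer and the observer is heading toward the source.
General Doppler shift: f' = f · (v + v_o)/(v + v_s).
f' = 157 × (330 + 3.1)/(330 + 97.22) = 157 × 333.1/427.22 ≈ 122 Hz.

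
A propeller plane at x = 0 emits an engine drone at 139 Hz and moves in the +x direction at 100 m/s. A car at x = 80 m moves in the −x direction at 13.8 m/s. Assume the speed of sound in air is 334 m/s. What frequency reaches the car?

207 Hz

The observer lies on the +x side, so the source is heading toward the observer and the observer is heading toward the source.
Both move, so f' = f · (v + v_o)/(v − v_s).
f' = 139 × (334 + 13.8)/(334 − 100) = 139 × 347.8/234 ≈ 207 Hz.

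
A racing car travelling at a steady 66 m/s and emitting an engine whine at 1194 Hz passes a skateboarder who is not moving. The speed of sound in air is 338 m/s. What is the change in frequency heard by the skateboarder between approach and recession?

Approaching: f₁ = f · v/(v − v_s) = 1194 × 338/272 ≈ 1484 Hz.
Receding: f₂ = f · v/(v + v_s) = 1194 × 338/404 ≈ 999 Hz.
Drop: f₁ − f₂ = 2f·v·v_s/(v² − v_s²) = 2 × 1194 × 338 × 66/(338² − 66²) ≈ 485 Hz.

485 Hz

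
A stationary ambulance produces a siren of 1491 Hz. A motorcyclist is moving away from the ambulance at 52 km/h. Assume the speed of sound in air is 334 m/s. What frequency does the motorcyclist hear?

1427 Hz

52 km/h = 14.44 m/s.
Moving observer, stationary source: f' = f · (v − v_o)/v.
f' = 1491 × (334 − 14.44)/334 = 1491 × 319.56/334 ≈ 1427 Hz.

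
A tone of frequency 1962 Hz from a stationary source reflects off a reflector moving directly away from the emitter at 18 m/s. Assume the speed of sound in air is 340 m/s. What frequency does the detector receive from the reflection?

The reflector first receives the wave as a moving observer: f₁ = f₀ · (v − u)/v = 1962 × (340 − 18)/340 ≈ 1858 Hz.
On reflection it acts as a source moving away from the stationary detector: f₂ = f₁ · v/(v + u) = 1858 × 340/358 ≈ 1765 Hz.
Equivalently f₂ = f₀ · (v − u)/(v + u).

1765 Hz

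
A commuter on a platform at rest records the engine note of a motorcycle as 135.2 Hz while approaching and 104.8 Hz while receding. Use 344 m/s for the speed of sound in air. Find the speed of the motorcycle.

44 m/s

f₁/f₂ = (v + v_s)/(v − v_s), so v_s = v · (f₁ − f₂)/(f₁ + f₂).
v_s = 344 × (135.2 − 104.8)/(135.2 + 104.8) = 344 × 30.4/240.0 ≈ 44 m/s.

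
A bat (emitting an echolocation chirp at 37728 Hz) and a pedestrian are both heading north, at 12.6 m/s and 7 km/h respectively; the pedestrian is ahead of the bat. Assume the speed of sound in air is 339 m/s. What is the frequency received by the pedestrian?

7 km/h = 1.944 m/s.
The pedestrian is ahead, so the bat is moving toward it while the pedestrian is moving away from the bat.
General Doppler shift: f' = f · (v − v_o)/(v − v_s).
f' = 37728 × (339 − 1.944)/(339 − 12.6) = 37728 × 337.06/326.4 ≈ 38960 Hz.

38960 Hz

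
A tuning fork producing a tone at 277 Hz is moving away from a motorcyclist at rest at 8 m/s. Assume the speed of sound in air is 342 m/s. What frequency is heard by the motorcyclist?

Only the source moves, away from the listener, so f' = f · v/(v + v_s).
f' = 277 × 342/(342 + 8) = 277 × 342/350 ≈ 271 Hz.

271 Hz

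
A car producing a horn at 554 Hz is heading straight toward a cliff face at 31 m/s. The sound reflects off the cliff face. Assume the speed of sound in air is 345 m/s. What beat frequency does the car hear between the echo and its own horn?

109 Hz

The cliff face receives the sound from a moving source: f₁ = f₀ · v/(v − v_e) = 554 × 345/314 ≈ 608.7 Hz.
On the return leg the car is a moving observer: f₂ = f₁ · (v + v_e)/v = 608.7 × 376/345 ≈ 663.4 Hz.
Beat against the emitted tone: |f₂ − f₀| = 2v_e·f₀/(v − v_e) = 2 × 31 × 554/314 ≈ 109 Hz.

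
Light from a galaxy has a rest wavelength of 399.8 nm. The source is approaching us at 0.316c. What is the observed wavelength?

288.2 nm

Relativistic Doppler for wavelength: λ' = λ₀ · √((1 − β)/(1 + β)).
λ' = 399.8 × √(0.6840/1.3160) = 399.8 × 0.72094 ≈ 288.2 nm.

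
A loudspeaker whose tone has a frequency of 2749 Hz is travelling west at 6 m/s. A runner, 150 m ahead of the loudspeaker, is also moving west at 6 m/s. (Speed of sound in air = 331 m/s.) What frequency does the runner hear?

The runner is ahead, so the loudspeaker is moving toward it while the runner is moving away from the loudspeaker.
General Doppler shift: f' = f · (v − v_o)/(v − v_s).
f' = 2749 × (331 − 6)/(331 − 6) = 2749 × 325/325 ≈ 2749 Hz.

2749 Hz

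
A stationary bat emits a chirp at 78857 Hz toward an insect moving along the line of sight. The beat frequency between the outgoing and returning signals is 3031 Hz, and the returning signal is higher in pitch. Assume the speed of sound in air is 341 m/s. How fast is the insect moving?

Double Doppler shift off a moving reflector: f₂ = f₀ · (v + u)/(v − u) (u > 0 toward emitter).
Returning signal is higher, so f₂ = f₀ + Δf = 78857 + 3031 = 81888 Hz.
Rearranging, u = v · (f₂ − f₀)/(f₂ + f₀) = 341 × 3031/160745 ≈ 6.4 m/s.
So the insect is moving at 6.4 m/s toward the emitter.

6.4 m/s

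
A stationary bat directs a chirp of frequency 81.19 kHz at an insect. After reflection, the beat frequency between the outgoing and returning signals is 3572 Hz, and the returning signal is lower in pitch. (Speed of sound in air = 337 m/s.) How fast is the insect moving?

Double Doppler shift off a moving reflector: f₂ = f₀ · (v + u)/(v − u) (u > 0 toward emitter).
Returning signal is lower, so f₂ = f₀ − Δf = 81190 − 3572 = 77618 Hz.
Rearranging, u = v · (f₂ − f₀)/(f₂ + f₀) = 337 × -3572/158808 ≈ -7.6 m/s.
So the insect is moving at 7.6 m/s away from the emitter.

7.6 m/s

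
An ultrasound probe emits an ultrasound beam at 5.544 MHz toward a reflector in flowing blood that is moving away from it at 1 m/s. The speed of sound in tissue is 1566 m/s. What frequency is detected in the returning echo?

5.537 MHz

At the reflector in flowing blood (a moving observer), f₁ = f₀ · (v − u)/v = 5.544 × 1565/1566 ≈ 5.540 MHz.
The reflection then acts as a moving source: f₂ = f₁ · v/(v + u) ≈ 5.537 MHz.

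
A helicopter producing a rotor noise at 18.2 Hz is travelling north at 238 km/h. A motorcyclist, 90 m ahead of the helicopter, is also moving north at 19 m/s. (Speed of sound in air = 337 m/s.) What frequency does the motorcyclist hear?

21.4 Hz

238 km/h = 66.11 m/s.
The motorcyclist is ahead, so the helicopter is moving toward it while the motorcyclist is moving away from the helicopter.
General Doppler shift: f' = f · (v − v_o)/(v − v_s).
f' = 18.2 × (337 − 19)/(337 − 66.11) = 18.2 × 318/270.89 ≈ 21.4 Hz.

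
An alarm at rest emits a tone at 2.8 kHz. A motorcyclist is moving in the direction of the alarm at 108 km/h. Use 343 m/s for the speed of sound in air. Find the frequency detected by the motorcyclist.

3.04 kHz

108 km/h = 30 m/s.
Moving observer, stationary source: f' = f · (v + v_o)/v.
f' = 2.8 × (343 + 30)/343 = 2.8 × 373/343 ≈ 3.04 kHz.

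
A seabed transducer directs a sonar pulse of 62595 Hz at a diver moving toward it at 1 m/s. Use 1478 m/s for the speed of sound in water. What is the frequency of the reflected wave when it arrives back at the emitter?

62680 Hz

At the diver (a moving observer), f₁ = f₀ · (v + u)/v = 62595 × 1479/1478 ≈ 62637 Hz.
On reflection it acts as a source moving toward the stationary detector: f₂ = f₁ · v/(v − u) = 62637 × 1478/1477 ≈ 62680 Hz.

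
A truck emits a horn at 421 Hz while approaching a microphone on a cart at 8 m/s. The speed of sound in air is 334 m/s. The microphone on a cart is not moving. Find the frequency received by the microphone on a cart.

Only the source moves, toward the listener, so f' = f · v/(v − v_s).
f' = 421 × 334/(334 − 8) = 421 × 334/326 ≈ 431 Hz.

431 Hz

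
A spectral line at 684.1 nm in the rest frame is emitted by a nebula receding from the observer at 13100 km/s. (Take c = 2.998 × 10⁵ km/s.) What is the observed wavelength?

714.7 nm

β = v/c = 13100/299800 = 0.0437.
Relativistic Doppler for wavelength: λ' = λ₀ · √((1 + β)/(1 − β)).
λ' = 684.1 × √(1.0437/0.9563) = 684.1 × 1.04469 ≈ 714.7 nm.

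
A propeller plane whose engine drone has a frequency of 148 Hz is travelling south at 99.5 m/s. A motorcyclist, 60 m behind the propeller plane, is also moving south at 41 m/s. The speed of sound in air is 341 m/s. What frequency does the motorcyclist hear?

128 Hz

The motorcyclist is behind, so the propeller plane is moving away from it while the motorcyclist is moving toward the propeller plane.
General Doppler shift: f' = f · (v + v_o)/(v + v_s).
f' = 148 × (341 + 41)/(341 + 99.5) = 148 × 382/440.5 ≈ 128 Hz.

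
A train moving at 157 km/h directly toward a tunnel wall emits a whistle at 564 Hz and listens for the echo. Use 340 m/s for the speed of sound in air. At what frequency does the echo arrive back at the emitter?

157 km/h = 43.61 m/s.
The tunnel wall receives the sound from a moving source: f₁ = f₀ · v/(v − v_e) = 564 × 340/296.39 ≈ 647 Hz.
On the return leg the train is a moving observer: f₂ = f₁ · (v + v_e)/v = 647 × 383.61/340 ≈ 730 Hz.
Equivalently f₂ = f₀ · (v + v_e)/(v − v_e).

730 Hz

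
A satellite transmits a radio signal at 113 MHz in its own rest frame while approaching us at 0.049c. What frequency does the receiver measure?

Relativistic Doppler for frequency: f' = f₀ · √((1 + β)/(1 − β)).
f' = 113 × √(1.0490/0.9510) = 113 × 1.05026 ≈ 118.7 MHz.

118.7 MHz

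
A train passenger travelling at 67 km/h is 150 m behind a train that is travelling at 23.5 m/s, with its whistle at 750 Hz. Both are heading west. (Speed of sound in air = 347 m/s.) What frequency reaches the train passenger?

740 Hz

67 km/h = 18.61 m/s.
The train passenger is behind, so the train is moving away from it while the train passenger is moving toward the train.
General Doppler shift: f' = f · (v + v_o)/(v + v_s).
f' = 750 × (347 + 18.61)/(347 + 23.5) = 750 × 365.61/370.5 ≈ 740 Hz.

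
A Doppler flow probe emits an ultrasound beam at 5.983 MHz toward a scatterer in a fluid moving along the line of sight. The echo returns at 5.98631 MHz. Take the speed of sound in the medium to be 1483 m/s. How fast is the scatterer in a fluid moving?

Double Doppler shift off a moving reflector: f₂ = f₀ · (v + u)/(v − u) (u > 0 toward emitter).
Rearranging, u = v · (f₂ − f₀)/(f₂ + f₀) = 1483 × 0.00331/11.96931 ≈ 0.41 m/s.
So the scatterer in a fluid is moving at 0.41 m/s toward the emitter.

0.41 m/s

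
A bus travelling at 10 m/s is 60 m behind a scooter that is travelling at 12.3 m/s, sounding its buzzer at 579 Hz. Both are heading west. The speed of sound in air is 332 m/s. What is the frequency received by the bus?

575 Hz

The bus is behind, so the scooter is moving away from it while the bus is moving toward the scooter.
With source receding and observer approaching, f' = f · (v + v_o)/(v + v_s).
f' = 579 × (332 + 10)/(332 + 12.3) = 579 × 342/344.3 ≈ 575 Hz.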